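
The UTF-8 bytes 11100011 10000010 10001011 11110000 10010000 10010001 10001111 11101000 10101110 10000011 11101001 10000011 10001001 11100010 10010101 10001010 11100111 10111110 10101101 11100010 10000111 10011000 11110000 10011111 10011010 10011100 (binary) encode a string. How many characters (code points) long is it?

Byte at offset 0: 0xE3 = 11100011 → 3-byte char (#1). Advance 3.
Byte at offset 3: 0xF0 = 11110000 → 4-byte char (#2). Advance 4.
Byte at offset 7: 0xE8 = 11101000 → 3-byte char (#3). Advance 3.
Byte at offset 10: 0xE9 = 11101001 → 3-byte char (#4). Advance 3.
Byte at offset 13: 0xE2 = 11100010 → 3-byte char (#5). Advance 3.
Byte at offset 16: 0xE7 = 11100111 → 3-byte char (#6). Advance 3.
Byte at offset 19: 0xE2 = 11100010 → 3-byte char (#7). Advance 3.
Byte at offset 22: 0xF0 = 11110000 → 4-byte char (#8). Advance 4.
Reached end at offset 26 after 8 code points.

8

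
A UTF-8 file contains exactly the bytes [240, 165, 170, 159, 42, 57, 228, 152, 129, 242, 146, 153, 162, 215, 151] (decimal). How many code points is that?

6

Byte at offset 0: 0xF0 = 11110000 → 4-byte char (#1). Advance 4.
Byte at offset 4: 0x2A = 00101010 → 1-byte char (#2). Advance 1.
Byte at offset 5: 0x39 = 00111001 → 1-byte char (#3). Advance 1.
Byte at offset 6: 0xE4 = 11100100 → 3-byte char (#4). Advance 3.
Byte at offset 9: 0xF2 = 11110010 → 4-byte char (#5). Advance 4.
Byte at offset 13: 0xD7 = 11010111 → 2-byte char (#6). Advance 2.
Reached end at offset 15 after 6 code points.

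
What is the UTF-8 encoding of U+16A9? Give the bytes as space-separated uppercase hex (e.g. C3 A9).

U+16A9 = 0x16A9 = 5801 decimal. In range U+0800–U+FFFF → 3-byte form: 1110xxxx 10xxxxxx 10xxxxxx.
Binary (16 bits): 0001011010101001.
Split 4+6+6: 0001 | 011010 | 101001.
Byte 1: 11100001 = 0xE1.
Byte 2: 10011010 = 0x9A.
Byte 3: 10101001 = 0xA9.

E1 9A A9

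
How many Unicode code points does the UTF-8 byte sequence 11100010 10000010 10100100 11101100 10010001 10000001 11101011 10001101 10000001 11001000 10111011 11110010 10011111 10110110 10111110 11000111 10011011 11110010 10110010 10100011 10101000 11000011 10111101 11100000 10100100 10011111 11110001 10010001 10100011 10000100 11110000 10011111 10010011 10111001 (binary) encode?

11

Byte at offset 0: 0xE2 = 11100010 → 3-byte char (#1). Advance 3.
Byte at offset 3: 0xEC = 11101100 → 3-byte char (#2). Advance 3.
Byte at offset 6: 0xEB = 11101011 → 3-byte char (#3). Advance 3.
Byte at offset 9: 0xC8 = 11001000 → 2-byte char (#4). Advance 2.
Byte at offset 11: 0xF2 = 11110010 → 4-byte char (#5). Advance 4.
Byte at offset 15: 0xC7 = 11000111 → 2-byte char (#6). Advance 2.
Byte at offset 17: 0xF2 = 11110010 → 4-byte char (#7). Advance 4.
Byte at offset 21: 0xC3 = 11000011 → 2-byte char (#8). Advance 2.
Byte at offset 23: 0xE0 = 11100000 → 3-byte char (#9). Advance 3.
Byte at offset 26: 0xF1 = 11110001 → 4-byte char (#10). Advance 4.
Byte at offset 30: 0xF0 = 11110000 → 4-byte char (#11). Advance 4.
Reached end at offset 34 after 11 code points.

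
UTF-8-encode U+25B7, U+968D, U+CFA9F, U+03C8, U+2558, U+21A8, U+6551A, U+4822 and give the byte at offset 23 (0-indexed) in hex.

U+25B7 → 3-byte form E2 96 B7 at offsets 0–2.
U+968D → 3-byte form E9 9A 8D at offsets 3–5.
U+CFA9F → 4-byte form F3 8F AA 9F at offsets 6–9.
U+03C8 → 2-byte form CF 88 at offsets 10–11.
U+2558 → 3-byte form E2 95 98 at offsets 12–14.
U+21A8 → 3-byte form E2 86 A8 at offsets 15–17.
U+6551A → 4-byte form F1 A5 94 9A at offsets 18–21.
U+4822 → 3-byte form E4 A0 A2 at offsets 22–24.
Offset 23 falls in char 8's range; it's byte 2 of E4 A0 A2 = 0xA0.

0xA0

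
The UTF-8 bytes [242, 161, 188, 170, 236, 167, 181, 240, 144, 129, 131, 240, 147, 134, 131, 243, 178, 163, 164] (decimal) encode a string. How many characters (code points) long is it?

Byte at offset 0: 0xF2 = 11110010 → 4-byte char (#1). Advance 4.
Byte at offset 4: 0xEC = 11101100 → 3-byte char (#2). Advance 3.
Byte at offset 7: 0xF0 = 11110000 → 4-byte char (#3). Advance 4.
Byte at offset 11: 0xF0 = 11110000 → 4-byte char (#4). Advance 4.
Byte at offset 15: 0xF3 = 11110011 → 4-byte char (#5). Advance 4.
Reached end at offset 19 after 5 code points.

5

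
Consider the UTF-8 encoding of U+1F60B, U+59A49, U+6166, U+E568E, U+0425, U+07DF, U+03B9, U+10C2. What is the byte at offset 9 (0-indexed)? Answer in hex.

U+1F60B → 4-byte form F0 9F 98 8B at offsets 0–3.
U+59A49 → 4-byte form F1 99 A9 89 at offsets 4–7.
U+6166 → 3-byte form E6 85 A6 at offsets 8–10.
Offset 9 falls in char 3's range; it's byte 2 of E6 85 A6 = 0x85.

0x85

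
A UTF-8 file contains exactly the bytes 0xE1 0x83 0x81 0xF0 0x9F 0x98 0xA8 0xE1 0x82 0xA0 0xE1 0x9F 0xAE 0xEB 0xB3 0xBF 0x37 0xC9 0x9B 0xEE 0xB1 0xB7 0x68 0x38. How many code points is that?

10

Byte at offset 0: 0xE1 = 11100001 → 3-byte char (#1). Advance 3.
Byte at offset 3: 0xF0 = 11110000 → 4-byte char (#2). Advance 4.
Byte at offset 7: 0xE1 = 11100001 → 3-byte char (#3). Advance 3.
Byte at offset 10: 0xE1 = 11100001 → 3-byte char (#4). Advance 3.
Byte at offset 13: 0xEB = 11101011 → 3-byte char (#5). Advance 3.
Byte at offset 16: 0x37 = 00110111 → 1-byte char (#6). Advance 1.
Byte at offset 17: 0xC9 = 11001001 → 2-byte char (#7). Advance 2.
Byte at offset 19: 0xEE = 11101110 → 3-byte char (#8). Advance 3.
Byte at offset 22: 0x68 = 01101000 → 1-byte char (#9). Advance 1.
Byte at offset 23: 0x38 = 00111000 → 1-byte char (#10). Advance 1.
Reached end at offset 24 after 10 code points.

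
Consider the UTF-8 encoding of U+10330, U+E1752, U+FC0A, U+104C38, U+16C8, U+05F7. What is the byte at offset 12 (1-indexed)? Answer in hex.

1-indexed offset 12 is 0-indexed offset 11.
U+10330 → 4-byte form F0 90 8C B0 at offsets 0–3.
U+E1752 → 4-byte form F3 A1 9D 92 at offsets 4–7.
U+FC0A → 3-byte form EF B0 8A at offsets 8–10.
U+104C38 → 4-byte form F4 84 B0 B8 at offsets 11–14.
Offset 11 falls in char 4's range; it's byte 1 of F4 84 B0 B8 = 0xF4.

0xF4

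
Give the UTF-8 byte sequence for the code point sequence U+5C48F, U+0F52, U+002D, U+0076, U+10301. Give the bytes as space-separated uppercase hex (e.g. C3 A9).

U+5C48F: 4-byte form → F1 9C 92 8F.
U+0F52: 3-byte form → E0 BD 92.
U+002D: 1-byte form → 2D.
U+0076: 1-byte form → 76.
U+10301: 4-byte form → F0 90 8C 81.
Concatenated (13 bytes): F1 9C 92 8F E0 BD 92 2D 76 F0 90 8C 81.

F1 9C 92 8F E0 BD 92 2D 76 F0 90 8C 81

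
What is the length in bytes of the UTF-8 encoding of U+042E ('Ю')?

U+042E = 0x42E. UTF-8 uses 1 byte below 0x80, 2 below 0x800, 3 below 0x10000, 4 up to 0x10FFFF. 0x42E is in U+0080–U+07FF → 2 bytes.

2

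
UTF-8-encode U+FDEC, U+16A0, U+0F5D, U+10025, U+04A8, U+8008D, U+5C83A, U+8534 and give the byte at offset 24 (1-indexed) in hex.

0xE8

1-indexed offset 24 is 0-indexed offset 23.
U+FDEC → 3-byte form EF B7 AC at offsets 0–2.
U+16A0 → 3-byte form E1 9A A0 at offsets 3–5.
U+0F5D → 3-byte form E0 BD 9D at offsets 6–8.
U+10025 → 4-byte form F0 90 80 A5 at offsets 9–12.
U+04A8 → 2-byte form D2 A8 at offsets 13–14.
U+8008D → 4-byte form F2 80 82 8D at offsets 15–18.
U+5C83A → 4-byte form F1 9C A0 BA at offsets 19–22.
U+8534 → 3-byte form E8 94 B4 at offsets 23–25.
Offset 23 falls in char 8's range; it's byte 1 of E8 94 B4 = 0xE8.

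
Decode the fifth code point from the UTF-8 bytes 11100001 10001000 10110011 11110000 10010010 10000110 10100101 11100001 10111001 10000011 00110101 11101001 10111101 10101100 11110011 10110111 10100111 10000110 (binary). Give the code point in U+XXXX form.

Offset 0: leading byte 0xE1 = 11100001 → 3-byte char #1 = E1 88 B3.
Offset 3: leading byte 0xF0 = 11110000 → 4-byte char #2 = F0 92 86 A5.
Offset 7: leading byte 0xE1 = 11100001 → 3-byte char #3 = E1 B9 83.
Offset 10: leading byte 0x35 = 00110101 → 1-byte char #4 = 35.
Offset 11: leading byte 0xE9 = 11101001 → 3-byte char #5 = E9 BD AC.
Leading byte 0xE9 = 11101001 matches 1110xxxx → 3-byte sequence.
Byte 1: 0xE9 = 11101001, payload 1001 (4 bits).
Byte 2: 0xBD = 10111101 (10xxxxxx ✓), payload 111101.
Byte 3: 0xAC = 10101100 (10xxxxxx ✓), payload 101100.
Concatenate: 1001111101101100 = 0x9F6C (16 bits → U+9F6C).

U+9F6C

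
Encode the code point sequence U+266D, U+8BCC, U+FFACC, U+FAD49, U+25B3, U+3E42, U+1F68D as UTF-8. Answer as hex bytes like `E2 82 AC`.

U+266D: 3-byte form → E2 99 AD.
U+8BCC: 3-byte form → E8 AF 8C.
U+FFACC: 4-byte form → F3 BF AB 8C.
U+FAD49: 4-byte form → F3 BA B5 89.
U+25B3: 3-byte form → E2 96 B3.
U+3E42: 3-byte form → E3 B9 82.
U+1F68D: 4-byte form → F0 9F 9A 8D.
Concatenated (24 bytes): E2 99 AD E8 AF 8C F3 BF AB 8C F3 BA B5 89 E2 96 B3 E3 B9 82 F0 9F 9A 8D.

E2 99 AD E8 AF 8C F3 BF AB 8C F3 BA B5 89 E2 96 B3 E3 B9 82 F0 9F 9A 8D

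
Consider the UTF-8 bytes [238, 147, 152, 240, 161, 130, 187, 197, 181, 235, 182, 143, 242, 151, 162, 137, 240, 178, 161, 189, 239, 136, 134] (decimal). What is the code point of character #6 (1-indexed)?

U+3287D

Offset 0: leading byte 0xEE = 11101110 → 3-byte char #1 = EE 93 98.
Offset 3: leading byte 0xF0 = 11110000 → 4-byte char #2 = F0 A1 82 BB.
Offset 7: leading byte 0xC5 = 11000101 → 2-byte char #3 = C5 B5.
Offset 9: leading byte 0xEB = 11101011 → 3-byte char #4 = EB B6 8F.
Offset 12: leading byte 0xF2 = 11110010 → 4-byte char #5 = F2 97 A2 89.
Offset 16: leading byte 0xF0 = 11110000 → 4-byte char #6 = F0 B2 A1 BD.
Leading byte 0xF0 = 11110000 matches 11110xxx → 4-byte sequence.
Byte 1: 0xF0 = 11110000, payload 000 (3 bits).
Byte 2: 0xB2 = 10110010 (10xxxxxx ✓), payload 110010.
Byte 3: 0xA1 = 10100001 (10xxxxxx ✓), payload 100001.
Byte 4: 0xBD = 10111101 (10xxxxxx ✓), payload 111101.
Concatenate: 000110010100001111101 = 0x3287D (21 bits → U+3287D).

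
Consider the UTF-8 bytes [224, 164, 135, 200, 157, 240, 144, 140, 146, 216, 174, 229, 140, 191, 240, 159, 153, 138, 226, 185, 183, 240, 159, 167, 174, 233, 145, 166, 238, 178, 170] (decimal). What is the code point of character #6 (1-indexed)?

U+1F64A

Offset 0: leading byte 0xE0 = 11100000 → 3-byte char #1 = E0 A4 87.
Offset 3: leading byte 0xC8 = 11001000 → 2-byte char #2 = C8 9D.
Offset 5: leading byte 0xF0 = 11110000 → 4-byte char #3 = F0 90 8C 92.
Offset 9: leading byte 0xD8 = 11011000 → 2-byte char #4 = D8 AE.
Offset 11: leading byte 0xE5 = 11100101 → 3-byte char #5 = E5 8C BF.
Offset 14: leading byte 0xF0 = 11110000 → 4-byte char #6 = F0 9F 99 8A.
Leading byte 0xF0 = 11110000 matches 11110xxx → 4-byte sequence.
Byte 1: 0xF0 = 11110000, payload 000 (3 bits).
Byte 2: 0x9F = 10011111 (10xxxxxx ✓), payload 011111.
Byte 3: 0x99 = 10011001 (10xxxxxx ✓), payload 011001.
Byte 4: 0x8A = 10001010 (10xxxxxx ✓), payload 001010.
Concatenate: 000011111011001001010 = 0x1F64A (21 bits → U+1F64A).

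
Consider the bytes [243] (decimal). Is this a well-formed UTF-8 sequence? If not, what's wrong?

Leading byte 0xF3 = 11110011 → 4-byte form, but only 1 byte is present.

invalid (sequence truncated)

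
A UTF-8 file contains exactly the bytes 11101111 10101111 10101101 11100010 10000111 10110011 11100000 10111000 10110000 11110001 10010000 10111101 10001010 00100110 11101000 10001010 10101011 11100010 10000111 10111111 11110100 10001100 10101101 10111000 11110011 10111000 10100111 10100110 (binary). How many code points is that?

Byte at offset 0: 0xEF = 11101111 → 3-byte char (#1). Advance 3.
Byte at offset 3: 0xE2 = 11100010 → 3-byte char (#2). Advance 3.
Byte at offset 6: 0xE0 = 11100000 → 3-byte char (#3). Advance 3.
Byte at offset 9: 0xF1 = 11110001 → 4-byte char (#4). Advance 4.
Byte at offset 13: 0x26 = 00100110 → 1-byte char (#5). Advance 1.
Byte at offset 14: 0xE8 = 11101000 → 3-byte char (#6). Advance 3.
Byte at offset 17: 0xE2 = 11100010 → 3-byte char (#7). Advance 3.
Byte at offset 20: 0xF4 = 11110100 → 4-byte char (#8). Advance 4.
Byte at offset 24: 0xF3 = 11110011 → 4-byte char (#9). Advance 4.
Reached end at offset 28 after 9 code points.

9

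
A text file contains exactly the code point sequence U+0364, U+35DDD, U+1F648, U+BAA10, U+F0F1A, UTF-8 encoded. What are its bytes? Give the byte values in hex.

U+0364: 2-byte form → CD A4.
U+35DDD: 4-byte form → F0 B5 B7 9D.
U+1F648: 4-byte form → F0 9F 99 88.
U+BAA10: 4-byte form → F2 BA A8 90.
U+F0F1A: 4-byte form → F3 B0 BC 9A.
Concatenated (18 bytes): CD A4 F0 B5 B7 9D F0 9F 99 88 F2 BA A8 90 F3 B0 BC 9A.

CD A4 F0 B5 B7 9D F0 9F 99 88 F2 BA A8 90 F3 B0 BC 9A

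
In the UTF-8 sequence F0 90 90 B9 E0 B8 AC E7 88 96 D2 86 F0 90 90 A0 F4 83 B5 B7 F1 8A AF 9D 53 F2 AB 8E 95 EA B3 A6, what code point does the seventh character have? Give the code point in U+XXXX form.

U+4ABDD

Offset 0: leading byte 0xF0 = 11110000 → 4-byte char #1 = F0 90 90 B9.
Offset 4: leading byte 0xE0 = 11100000 → 3-byte char #2 = E0 B8 AC.
Offset 7: leading byte 0xE7 = 11100111 → 3-byte char #3 = E7 88 96.
Offset 10: leading byte 0xD2 = 11010010 → 2-byte char #4 = D2 86.
Offset 12: leading byte 0xF0 = 11110000 → 4-byte char #5 = F0 90 90 A0.
Offset 16: leading byte 0xF4 = 11110100 → 4-byte char #6 = F4 83 B5 B7.
Offset 20: leading byte 0xF1 = 11110001 → 4-byte char #7 = F1 8A AF 9D.
Leading byte 0xF1 = 11110001 matches 11110xxx → 4-byte sequence.
Byte 1: 0xF1 = 11110001, payload 001 (3 bits).
Byte 2: 0x8A = 10001010 (10xxxxxx ✓), payload 001010.
Byte 3: 0xAF = 10101111 (10xxxxxx ✓), payload 101111.
Byte 4: 0x9D = 10011101 (10xxxxxx ✓), payload 011101.
Concatenate: 001001010101111011101 = 0x4ABDD (21 bits → U+4ABDD).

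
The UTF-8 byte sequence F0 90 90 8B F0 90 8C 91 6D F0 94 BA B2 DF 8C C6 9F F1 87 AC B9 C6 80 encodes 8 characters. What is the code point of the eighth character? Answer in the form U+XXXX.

U+0180

Offset 0: leading byte 0xF0 = 11110000 → 4-byte char #1 = F0 90 90 8B.
Offset 4: leading byte 0xF0 = 11110000 → 4-byte char #2 = F0 90 8C 91.
Offset 8: leading byte 0x6D = 01101101 → 1-byte char #3 = 6D.
Offset 9: leading byte 0xF0 = 11110000 → 4-byte char #4 = F0 94 BA B2.
Offset 13: leading byte 0xDF = 11011111 → 2-byte char #5 = DF 8C.
Offset 15: leading byte 0xC6 = 11000110 → 2-byte char #6 = C6 9F.
Offset 17: leading byte 0xF1 = 11110001 → 4-byte char #7 = F1 87 AC B9.
Offset 21: leading byte 0xC6 = 11000110 → 2-byte char #8 = C6 80.
Leading byte 0xC6 = 11000110 matches 110xxxxx → 2-byte sequence.
Byte 1: 0xC6 = 11000110, payload 00110 (5 bits).
Byte 2: 0x80 = 10000000 (10xxxxxx ✓), payload 000000.
Concatenate: 00110000000 = 0x180 (11 bits → U+0180).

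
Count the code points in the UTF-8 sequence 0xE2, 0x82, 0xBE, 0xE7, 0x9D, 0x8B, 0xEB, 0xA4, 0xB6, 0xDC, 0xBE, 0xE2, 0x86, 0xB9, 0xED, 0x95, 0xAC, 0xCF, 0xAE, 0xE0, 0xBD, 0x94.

Byte at offset 0: 0xE2 = 11100010 → 3-byte char (#1). Advance 3.
Byte at offset 3: 0xE7 = 11100111 → 3-byte char (#2). Advance 3.
Byte at offset 6: 0xEB = 11101011 → 3-byte char (#3). Advance 3.
Byte at offset 9: 0xDC = 11011100 → 2-byte char (#4). Advance 2.
Byte at offset 11: 0xE2 = 11100010 → 3-byte char (#5). Advance 3.
Byte at offset 14: 0xED = 11101101 → 3-byte char (#6). Advance 3.
Byte at offset 17: 0xCF = 11001111 → 2-byte char (#7). Advance 2.
Byte at offset 19: 0xE0 = 11100000 → 3-byte char (#8). Advance 3.
Reached end at offset 22 after 8 code points.

8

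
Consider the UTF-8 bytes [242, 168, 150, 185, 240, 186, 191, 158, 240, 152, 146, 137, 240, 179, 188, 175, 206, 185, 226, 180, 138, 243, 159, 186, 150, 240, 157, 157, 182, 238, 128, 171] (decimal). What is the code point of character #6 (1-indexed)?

Offset 0: leading byte 0xF2 = 11110010 → 4-byte char #1 = F2 A8 96 B9.
Offset 4: leading byte 0xF0 = 11110000 → 4-byte char #2 = F0 BA BF 9E.
Offset 8: leading byte 0xF0 = 11110000 → 4-byte char #3 = F0 98 92 89.
Offset 12: leading byte 0xF0 = 11110000 → 4-byte char #4 = F0 B3 BC AF.
Offset 16: leading byte 0xCE = 11001110 → 2-byte char #5 = CE B9.
Offset 18: leading byte 0xE2 = 11100010 → 3-byte char #6 = E2 B4 8A.
Leading byte 0xE2 = 11100010 matches 1110xxxx → 3-byte sequence.
Byte 1: 0xE2 = 11100010, payload 0010 (4 bits).
Byte 2: 0xB4 = 10110100 (10xxxxxx ✓), payload 110100.
Byte 3: 0x8A = 10001010 (10xxxxxx ✓), payload 001010.
Concatenate: 0010110100001010 = 0x2D0A (16 bits → U+2D0A).

U+2D0A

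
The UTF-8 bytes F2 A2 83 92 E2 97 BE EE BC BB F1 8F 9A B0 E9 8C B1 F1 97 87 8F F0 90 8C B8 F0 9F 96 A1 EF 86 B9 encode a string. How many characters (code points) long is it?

9

Byte at offset 0: 0xF2 = 11110010 → 4-byte char (#1). Advance 4.
Byte at offset 4: 0xE2 = 11100010 → 3-byte char (#2). Advance 3.
Byte at offset 7: 0xEE = 11101110 → 3-byte char (#3). Advance 3.
Byte at offset 10: 0xF1 = 11110001 → 4-byte char (#4). Advance 4.
Byte at offset 14: 0xE9 = 11101001 → 3-byte char (#5). Advance 3.
Byte at offset 17: 0xF1 = 11110001 → 4-byte char (#6). Advance 4.
Byte at offset 21: 0xF0 = 11110000 → 4-byte char (#7). Advance 4.
Byte at offset 25: 0xF0 = 11110000 → 4-byte char (#8). Advance 4.
Byte at offset 29: 0xEF = 11101111 → 3-byte char (#9). Advance 3.
Reached end at offset 32 after 9 code points.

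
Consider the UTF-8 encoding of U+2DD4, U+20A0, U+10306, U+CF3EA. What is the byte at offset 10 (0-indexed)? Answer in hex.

0xF3

U+2DD4 → 3-byte form E2 B7 94 at offsets 0–2.
U+20A0 → 3-byte form E2 82 A0 at offsets 3–5.
U+10306 → 4-byte form F0 90 8C 86 at offsets 6–9.
U+CF3EA → 4-byte form F3 8F 8F AA at offsets 10–13.
Offset 10 falls in char 4's range; it's byte 1 of F3 8F 8F AA = 0xF3.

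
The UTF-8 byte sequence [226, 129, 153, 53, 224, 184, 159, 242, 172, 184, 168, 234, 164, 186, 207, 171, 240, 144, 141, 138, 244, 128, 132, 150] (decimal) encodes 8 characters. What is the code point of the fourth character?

U+ACE28

Offset 0: leading byte 0xE2 = 11100010 → 3-byte char #1 = E2 81 99.
Offset 3: leading byte 0x35 = 00110101 → 1-byte char #2 = 35.
Offset 4: leading byte 0xE0 = 11100000 → 3-byte char #3 = E0 B8 9F.
Offset 7: leading byte 0xF2 = 11110010 → 4-byte char #4 = F2 AC B8 A8.
Leading byte 0xF2 = 11110010 matches 11110xxx → 4-byte sequence.
Byte 1: 0xF2 = 11110010, payload 010 (3 bits).
Byte 2: 0xAC = 10101100 (10xxxxxx ✓), payload 101100.
Byte 3: 0xB8 = 10111000 (10xxxxxx ✓), payload 111000.
Byte 4: 0xA8 = 10101000 (10xxxxxx ✓), payload 101000.
Concatenate: 010101100111000101000 = 0xACE28 (21 bits → U+ACE28).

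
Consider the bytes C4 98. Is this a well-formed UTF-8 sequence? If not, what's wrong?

Leading byte 0xC4 = 11000100 → 2-byte form.
Continuation bytes 0x98=10011000 all match 10xxxxxx.
Decoded value 0x118 is ≥ 0x80 (shortest form) and not a surrogate.

valid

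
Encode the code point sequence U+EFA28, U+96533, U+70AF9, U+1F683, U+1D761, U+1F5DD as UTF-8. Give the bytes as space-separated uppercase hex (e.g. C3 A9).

F3 AF A8 A8 F2 96 94 B3 F1 B0 AB B9 F0 9F 9A 83 F0 9D 9D A1 F0 9F 97 9D

U+EFA28: 4-byte form → F3 AF A8 A8.
U+96533: 4-byte form → F2 96 94 B3.
U+70AF9: 4-byte form → F1 B0 AB B9.
U+1F683: 4-byte form → F0 9F 9A 83.
U+1D761: 4-byte form → F0 9D 9D A1.
U+1F5DD: 4-byte form → F0 9F 97 9D.
Concatenated (24 bytes): F3 AF A8 A8 F2 96 94 B3 F1 B0 AB B9 F0 9F 9A 83 F0 9D 9D A1 F0 9F 97 9D.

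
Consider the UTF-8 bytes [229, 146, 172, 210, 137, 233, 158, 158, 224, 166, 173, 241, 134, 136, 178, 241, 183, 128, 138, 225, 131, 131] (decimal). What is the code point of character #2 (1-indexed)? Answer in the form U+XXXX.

Offset 0: leading byte 0xE5 = 11100101 → 3-byte char #1 = E5 92 AC.
Offset 3: leading byte 0xD2 = 11010010 → 2-byte char #2 = D2 89.
Leading byte 0xD2 = 11010010 matches 110xxxxx → 2-byte sequence.
Byte 1: 0xD2 = 11010010, payload 10010 (5 bits).
Byte 2: 0x89 = 10001001 (10xxxxxx ✓), payload 001001.
Concatenate: 10010001001 = 0x489 (11 bits → U+0489).

U+0489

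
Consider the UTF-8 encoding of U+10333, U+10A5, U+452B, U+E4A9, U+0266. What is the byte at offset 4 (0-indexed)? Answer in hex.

U+10333 → 4-byte form F0 90 8C B3 at offsets 0–3.
U+10A5 → 3-byte form E1 82 A5 at offsets 4–6.
Offset 4 falls in char 2's range; it's byte 1 of E1 82 A5 = 0xE1.

0xE1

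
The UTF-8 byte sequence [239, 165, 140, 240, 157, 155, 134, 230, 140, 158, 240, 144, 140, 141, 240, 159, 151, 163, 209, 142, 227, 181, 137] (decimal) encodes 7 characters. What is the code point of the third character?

U+631E

Offset 0: leading byte 0xEF = 11101111 → 3-byte char #1 = EF A5 8C.
Offset 3: leading byte 0xF0 = 11110000 → 4-byte char #2 = F0 9D 9B 86.
Offset 7: leading byte 0xE6 = 11100110 → 3-byte char #3 = E6 8C 9E.
Leading byte 0xE6 = 11100110 matches 1110xxxx → 3-byte sequence.
Byte 1: 0xE6 = 11100110, payload 0110 (4 bits).
Byte 2: 0x8C = 10001100 (10xxxxxx ✓), payload 001100.
Byte 3: 0x9E = 10011110 (10xxxxxx ✓), payload 011110.
Concatenate: 0110001100011110 = 0x631E (16 bits → U+631E).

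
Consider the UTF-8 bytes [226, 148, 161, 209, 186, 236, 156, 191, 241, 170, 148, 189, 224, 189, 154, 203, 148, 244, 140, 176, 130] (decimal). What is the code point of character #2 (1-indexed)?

Offset 0: leading byte 0xE2 = 11100010 → 3-byte char #1 = E2 94 A1.
Offset 3: leading byte 0xD1 = 11010001 → 2-byte char #2 = D1 BA.
Leading byte 0xD1 = 11010001 matches 110xxxxx → 2-byte sequence.
Byte 1: 0xD1 = 11010001, payload 10001 (5 bits).
Byte 2: 0xBA = 10111010 (10xxxxxx ✓), payload 111010.
Concatenate: 10001111010 = 0x47A (11 bits → U+047A).

U+047A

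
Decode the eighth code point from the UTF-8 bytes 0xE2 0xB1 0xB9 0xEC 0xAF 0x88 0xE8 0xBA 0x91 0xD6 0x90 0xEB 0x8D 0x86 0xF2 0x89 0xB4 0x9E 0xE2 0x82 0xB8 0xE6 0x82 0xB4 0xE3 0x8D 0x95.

Offset 0: leading byte 0xE2 = 11100010 → 3-byte char #1 = E2 B1 B9.
Offset 3: leading byte 0xEC = 11101100 → 3-byte char #2 = EC AF 88.
Offset 6: leading byte 0xE8 = 11101000 → 3-byte char #3 = E8 BA 91.
Offset 9: leading byte 0xD6 = 11010110 → 2-byte char #4 = D6 90.
Offset 11: leading byte 0xEB = 11101011 → 3-byte char #5 = EB 8D 86.
Offset 14: leading byte 0xF2 = 11110010 → 4-byte char #6 = F2 89 B4 9E.
Offset 18: leading byte 0xE2 = 11100010 → 3-byte char #7 = E2 82 B8.
Offset 21: leading byte 0xE6 = 11100110 → 3-byte char #8 = E6 82 B4.
Leading byte 0xE6 = 11100110 matches 1110xxxx → 3-byte sequence.
Byte 1: 0xE6 = 11100110, payload 0110 (4 bits).
Byte 2: 0x82 = 10000010 (10xxxxxx ✓), payload 000010.
Byte 3: 0xB4 = 10110100 (10xxxxxx ✓), payload 110100.
Concatenate: 0110000010110100 = 0x60B4 (16 bits → U+60B4).

U+60B4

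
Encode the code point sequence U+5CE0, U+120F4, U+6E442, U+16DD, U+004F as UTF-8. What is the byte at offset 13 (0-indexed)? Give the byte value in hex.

U+5CE0 → 3-byte form E5 B3 A0 at offsets 0–2.
U+120F4 → 4-byte form F0 92 83 B4 at offsets 3–6.
U+6E442 → 4-byte form F1 AE 91 82 at offsets 7–10.
U+16DD → 3-byte form E1 9B 9D at offsets 11–13.
Offset 13 falls in char 4's range; it's byte 3 of E1 9B 9D = 0x9D.

0x9D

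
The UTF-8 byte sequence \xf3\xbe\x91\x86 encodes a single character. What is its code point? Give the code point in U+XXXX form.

Leading byte 0xF3 = 11110011 matches 11110xxx → 4-byte sequence.
Byte 1: 0xF3 = 11110011, payload 011 (3 bits).
Byte 2: 0xBE = 10111110 (10xxxxxx ✓), payload 111110.
Byte 3: 0x91 = 10010001 (10xxxxxx ✓), payload 010001.
Byte 4: 0x86 = 10000110 (10xxxxxx ✓), payload 000110.
Concatenate: 011111110010001000110 = 0xFE446 (21 bits → U+FE446).

U+FE446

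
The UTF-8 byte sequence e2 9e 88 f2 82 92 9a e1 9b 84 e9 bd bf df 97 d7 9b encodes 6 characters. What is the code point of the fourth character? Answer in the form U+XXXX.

U+9F7F

Offset 0: leading byte 0xE2 = 11100010 → 3-byte char #1 = E2 9E 88.
Offset 3: leading byte 0xF2 = 11110010 → 4-byte char #2 = F2 82 92 9A.
Offset 7: leading byte 0xE1 = 11100001 → 3-byte char #3 = E1 9B 84.
Offset 10: leading byte 0xE9 = 11101001 → 3-byte char #4 = E9 BD BF.
Leading byte 0xE9 = 11101001 matches 1110xxxx → 3-byte sequence.
Byte 1: 0xE9 = 11101001, payload 1001 (4 bits).
Byte 2: 0xBD = 10111101 (10xxxxxx ✓), payload 111101.
Byte 3: 0xBF = 10111111 (10xxxxxx ✓), payload 111111.
Concatenate: 1001111101111111 = 0x9F7F (16 bits → U+9F7F).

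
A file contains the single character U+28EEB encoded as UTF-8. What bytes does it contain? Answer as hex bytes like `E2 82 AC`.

U+28EEB = 0x28EEB = 167659 decimal. In range U+10000–U+10FFFF → 4-byte form: 11110xxx 10xxxxxx 10xxxxxx 10xxxxxx.
Binary (21 bits): 000101000111011101011.
Split 3+6+6+6: 000 | 101000 | 111011 | 101011.
Byte 1: 11110000 = 0xF0.
Byte 2: 10101000 = 0xA8.
Byte 3: 10111011 = 0xBB.
Byte 4: 10101011 = 0xAB.

F0 A8 BB AB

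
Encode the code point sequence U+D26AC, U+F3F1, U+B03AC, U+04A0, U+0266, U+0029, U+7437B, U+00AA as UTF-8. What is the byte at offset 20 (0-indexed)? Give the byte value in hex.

0xC2

U+D26AC → 4-byte form F3 92 9A AC at offsets 0–3.
U+F3F1 → 3-byte form EF 8F B1 at offsets 4–6.
U+B03AC → 4-byte form F2 B0 8E AC at offsets 7–10.
U+04A0 → 2-byte form D2 A0 at offsets 11–12.
U+0266 → 2-byte form C9 A6 at offsets 13–14.
U+0029 → 1-byte form 29 at offsets 15–15.
U+7437B → 4-byte form F1 B4 8D BB at offsets 16–19.
U+00AA → 2-byte form C2 AA at offsets 20–21.
Offset 20 falls in char 8's range; it's byte 1 of C2 AA = 0xC2.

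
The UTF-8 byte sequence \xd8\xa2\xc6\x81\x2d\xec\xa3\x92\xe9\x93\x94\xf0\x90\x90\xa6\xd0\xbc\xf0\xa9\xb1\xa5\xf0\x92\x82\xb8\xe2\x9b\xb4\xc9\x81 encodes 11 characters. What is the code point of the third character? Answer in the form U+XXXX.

U+002D

Offset 0: leading byte 0xD8 = 11011000 → 2-byte char #1 = D8 A2.
Offset 2: leading byte 0xC6 = 11000110 → 2-byte char #2 = C6 81.
Offset 4: leading byte 0x2D = 00101101 → 1-byte char #3 = 2D.
Leading byte 0x2D = 00101101 matches 0xxxxxxx → 1-byte sequence.
Byte 1: 0x2D = 00101101, payload 0101101 (7 bits).
Concatenate: 0101101 = 0x2D (7 bits → U+002D).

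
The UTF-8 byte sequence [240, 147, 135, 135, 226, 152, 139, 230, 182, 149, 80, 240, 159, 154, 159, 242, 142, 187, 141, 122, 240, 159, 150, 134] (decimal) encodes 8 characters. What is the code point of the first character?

U+131C7

Offset 0: leading byte 0xF0 = 11110000 → 4-byte char #1 = F0 93 87 87.
Leading byte 0xF0 = 11110000 matches 11110xxx → 4-byte sequence.
Byte 1: 0xF0 = 11110000, payload 000 (3 bits).
Byte 2: 0x93 = 10010011 (10xxxxxx ✓), payload 010011.
Byte 3: 0x87 = 10000111 (10xxxxxx ✓), payload 000111.
Byte 4: 0x87 = 10000111 (10xxxxxx ✓), payload 000111.
Concatenate: 000010011000111000111 = 0x131C7 (21 bits → U+131C7).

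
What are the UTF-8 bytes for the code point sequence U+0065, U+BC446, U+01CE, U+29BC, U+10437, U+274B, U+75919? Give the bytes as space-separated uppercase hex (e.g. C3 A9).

65 F2 BC 91 86 C7 8E E2 A6 BC F0 90 90 B7 E2 9D 8B F1 B5 A4 99

U+0065: 1-byte form → 65.
U+BC446: 4-byte form → F2 BC 91 86.
U+01CE: 2-byte form → C7 8E.
U+29BC: 3-byte form → E2 A6 BC.
U+10437: 4-byte form → F0 90 90 B7.
U+274B: 3-byte form → E2 9D 8B.
U+75919: 4-byte form → F1 B5 A4 99.
Concatenated (21 bytes): 65 F2 BC 91 86 C7 8E E2 A6 BC F0 90 90 B7 E2 9D 8B F1 B5 A4 99.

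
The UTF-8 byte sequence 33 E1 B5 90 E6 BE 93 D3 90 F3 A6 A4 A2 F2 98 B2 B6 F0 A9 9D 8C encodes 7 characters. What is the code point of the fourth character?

Offset 0: leading byte 0x33 = 00110011 → 1-byte char #1 = 33.
Offset 1: leading byte 0xE1 = 11100001 → 3-byte char #2 = E1 B5 90.
Offset 4: leading byte 0xE6 = 11100110 → 3-byte char #3 = E6 BE 93.
Offset 7: leading byte 0xD3 = 11010011 → 2-byte char #4 = D3 90.
Leading byte 0xD3 = 11010011 matches 110xxxxx → 2-byte sequence.
Byte 1: 0xD3 = 11010011, payload 10011 (5 bits).
Byte 2: 0x90 = 10010000 (10xxxxxx ✓), payload 010000.
Concatenate: 10011010000 = 0x4D0 (11 bits → U+04D0).

U+04D0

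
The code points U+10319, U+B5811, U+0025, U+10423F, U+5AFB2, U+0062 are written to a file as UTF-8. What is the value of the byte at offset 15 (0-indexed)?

0xBE

U+10319 → 4-byte form F0 90 8C 99 at offsets 0–3.
U+B5811 → 4-byte form F2 B5 A0 91 at offsets 4–7.
U+0025 → 1-byte form 25 at offsets 8–8.
U+10423F → 4-byte form F4 84 88 BF at offsets 9–12.
U+5AFB2 → 4-byte form F1 9A BE B2 at offsets 13–16.
Offset 15 falls in char 5's range; it's byte 3 of F1 9A BE B2 = 0xBE.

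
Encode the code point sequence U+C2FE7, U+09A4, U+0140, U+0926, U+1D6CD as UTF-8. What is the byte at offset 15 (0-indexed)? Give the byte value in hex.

U+C2FE7 → 4-byte form F3 82 BF A7 at offsets 0–3.
U+09A4 → 3-byte form E0 A6 A4 at offsets 4–6.
U+0140 → 2-byte form C5 80 at offsets 7–8.
U+0926 → 3-byte form E0 A4 A6 at offsets 9–11.
U+1D6CD → 4-byte form F0 9D 9B 8D at offsets 12–15.
Offset 15 falls in char 5's range; it's byte 4 of F0 9D 9B 8D = 0x8D.

0x8D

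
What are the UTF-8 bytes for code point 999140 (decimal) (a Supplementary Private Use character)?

U+F3EE4 = 0xF3EE4 = 999140 decimal. In range U+10000–U+10FFFF → 4-byte form: 11110xxx 10xxxxxx 10xxxxxx 10xxxxxx.
Binary (21 bits): 011110011111011100100.
Split 3+6+6+6: 011 | 110011 | 111011 | 100100.
Byte 1: 11110011 = 0xF3.
Byte 2: 10110011 = 0xB3.
Byte 3: 10111011 = 0xBB.
Byte 4: 10100100 = 0xA4.

F3 B3 BB A4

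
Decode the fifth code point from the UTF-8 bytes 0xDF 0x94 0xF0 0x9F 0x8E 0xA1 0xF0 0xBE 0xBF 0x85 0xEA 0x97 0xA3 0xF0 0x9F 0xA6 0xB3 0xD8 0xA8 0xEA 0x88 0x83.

Offset 0: leading byte 0xDF = 11011111 → 2-byte char #1 = DF 94.
Offset 2: leading byte 0xF0 = 11110000 → 4-byte char #2 = F0 9F 8E A1.
Offset 6: leading byte 0xF0 = 11110000 → 4-byte char #3 = F0 BE BF 85.
Offset 10: leading byte 0xEA = 11101010 → 3-byte char #4 = EA 97 A3.
Offset 13: leading byte 0xF0 = 11110000 → 4-byte char #5 = F0 9F A6 B3.
Leading byte 0xF0 = 11110000 matches 11110xxx → 4-byte sequence.
Byte 1: 0xF0 = 11110000, payload 000 (3 bits).
Byte 2: 0x9F = 10011111 (10xxxxxx ✓), payload 011111.
Byte 3: 0xA6 = 10100110 (10xxxxxx ✓), payload 100110.
Byte 4: 0xB3 = 10110011 (10xxxxxx ✓), payload 110011.
Concatenate: 000011111100110110011 = 0x1F9B3 (21 bits → U+1F9B3).

U+1F9B3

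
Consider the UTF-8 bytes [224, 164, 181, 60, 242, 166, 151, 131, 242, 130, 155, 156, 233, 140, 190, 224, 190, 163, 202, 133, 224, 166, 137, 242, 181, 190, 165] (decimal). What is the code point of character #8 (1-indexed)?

Offset 0: leading byte 0xE0 = 11100000 → 3-byte char #1 = E0 A4 B5.
Offset 3: leading byte 0x3C = 00111100 → 1-byte char #2 = 3C.
Offset 4: leading byte 0xF2 = 11110010 → 4-byte char #3 = F2 A6 97 83.
Offset 8: leading byte 0xF2 = 11110010 → 4-byte char #4 = F2 82 9B 9C.
Offset 12: leading byte 0xE9 = 11101001 → 3-byte char #5 = E9 8C BE.
Offset 15: leading byte 0xE0 = 11100000 → 3-byte char #6 = E0 BE A3.
Offset 18: leading byte 0xCA = 11001010 → 2-byte char #7 = CA 85.
Offset 20: leading byte 0xE0 = 11100000 → 3-byte char #8 = E0 A6 89.
Leading byte 0xE0 = 11100000 matches 1110xxxx → 3-byte sequence.
Byte 1: 0xE0 = 11100000, payload 0000 (4 bits).
Byte 2: 0xA6 = 10100110 (10xxxxxx ✓), payload 100110.
Byte 3: 0x89 = 10001001 (10xxxxxx ✓), payload 001001.
Concatenate: 0000100110001001 = 0x989 (16 bits → U+0989).

U+0989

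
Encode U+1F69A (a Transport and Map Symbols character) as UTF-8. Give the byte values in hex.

F0 9F 9A 9A

U+1F69A = 0x1F69A = 128666 decimal. In range U+10000–U+10FFFF → 4-byte form: 11110xxx 10xxxxxx 10xxxxxx 10xxxxxx.
Binary (21 bits): 000011111011010011010.
Split 3+6+6+6: 000 | 011111 | 011010 | 011010.
Byte 1: 11110000 = 0xF0.
Byte 2: 10011111 = 0x9F.
Byte 3: 10011010 = 0x9A.
Byte 4: 10011010 = 0x9A.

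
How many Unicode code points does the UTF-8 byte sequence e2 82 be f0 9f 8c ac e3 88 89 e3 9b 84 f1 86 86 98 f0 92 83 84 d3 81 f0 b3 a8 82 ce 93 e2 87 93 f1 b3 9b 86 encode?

Byte at offset 0: 0xE2 = 11100010 → 3-byte char (#1). Advance 3.
Byte at offset 3: 0xF0 = 11110000 → 4-byte char (#2). Advance 4.
Byte at offset 7: 0xE3 = 11100011 → 3-byte char (#3). Advance 3.
Byte at offset 10: 0xE3 = 11100011 → 3-byte char (#4). Advance 3.
Byte at offset 13: 0xF1 = 11110001 → 4-byte char (#5). Advance 4.
Byte at offset 17: 0xF0 = 11110000 → 4-byte char (#6). Advance 4.
Byte at offset 21: 0xD3 = 11010011 → 2-byte char (#7). Advance 2.
Byte at offset 23: 0xF0 = 11110000 → 4-byte char (#8). Advance 4.
Byte at offset 27: 0xCE = 11001110 → 2-byte char (#9). Advance 2.
Byte at offset 29: 0xE2 = 11100010 → 3-byte char (#10). Advance 3.
Byte at offset 32: 0xF1 = 11110001 → 4-byte char (#11). Advance 4.
Reached end at offset 36 after 11 code points.

11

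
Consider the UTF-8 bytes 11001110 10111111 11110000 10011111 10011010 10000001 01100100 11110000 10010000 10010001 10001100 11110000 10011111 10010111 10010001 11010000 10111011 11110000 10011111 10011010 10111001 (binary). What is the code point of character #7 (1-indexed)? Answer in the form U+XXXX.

U+1F6B9

Offset 0: leading byte 0xCE = 11001110 → 2-byte char #1 = CE BF.
Offset 2: leading byte 0xF0 = 11110000 → 4-byte char #2 = F0 9F 9A 81.
Offset 6: leading byte 0x64 = 01100100 → 1-byte char #3 = 64.
Offset 7: leading byte 0xF0 = 11110000 → 4-byte char #4 = F0 90 91 8C.
Offset 11: leading byte 0xF0 = 11110000 → 4-byte char #5 = F0 9F 97 91.
Offset 15: leading byte 0xD0 = 11010000 → 2-byte char #6 = D0 BB.
Offset 17: leading byte 0xF0 = 11110000 → 4-byte char #7 = F0 9F 9A B9.
Leading byte 0xF0 = 11110000 matches 11110xxx → 4-byte sequence.
Byte 1: 0xF0 = 11110000, payload 000 (3 bits).
Byte 2: 0x9F = 10011111 (10xxxxxx ✓), payload 011111.
Byte 3: 0x9A = 10011010 (10xxxxxx ✓), payload 011010.
Byte 4: 0xB9 = 10111001 (10xxxxxx ✓), payload 111001.
Concatenate: 000011111011010111001 = 0x1F6B9 (21 bits → U+1F6B9).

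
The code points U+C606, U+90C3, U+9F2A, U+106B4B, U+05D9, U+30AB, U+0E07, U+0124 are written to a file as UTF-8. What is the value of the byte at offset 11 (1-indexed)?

1-indexed offset 11 is 0-indexed offset 10.
U+C606 → 3-byte form EC 98 86 at offsets 0–2.
U+90C3 → 3-byte form E9 83 83 at offsets 3–5.
U+9F2A → 3-byte form E9 BC AA at offsets 6–8.
U+106B4B → 4-byte form F4 86 AD 8B at offsets 9–12.
Offset 10 falls in char 4's range; it's byte 2 of F4 86 AD 8B = 0x86.

0x86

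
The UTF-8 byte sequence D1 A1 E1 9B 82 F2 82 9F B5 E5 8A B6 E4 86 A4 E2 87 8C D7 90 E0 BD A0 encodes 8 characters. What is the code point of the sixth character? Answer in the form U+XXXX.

Offset 0: leading byte 0xD1 = 11010001 → 2-byte char #1 = D1 A1.
Offset 2: leading byte 0xE1 = 11100001 → 3-byte char #2 = E1 9B 82.
Offset 5: leading byte 0xF2 = 11110010 → 4-byte char #3 = F2 82 9F B5.
Offset 9: leading byte 0xE5 = 11100101 → 3-byte char #4 = E5 8A B6.
Offset 12: leading byte 0xE4 = 11100100 → 3-byte char #5 = E4 86 A4.
Offset 15: leading byte 0xE2 = 11100010 → 3-byte char #6 = E2 87 8C.
Leading byte 0xE2 = 11100010 matches 1110xxxx → 3-byte sequence.
Byte 1: 0xE2 = 11100010, payload 0010 (4 bits).
Byte 2: 0x87 = 10000111 (10xxxxxx ✓), payload 000111.
Byte 3: 0x8C = 10001100 (10xxxxxx ✓), payload 001100.
Concatenate: 0010000111001100 = 0x21CC (16 bits → U+21CC).

U+21CC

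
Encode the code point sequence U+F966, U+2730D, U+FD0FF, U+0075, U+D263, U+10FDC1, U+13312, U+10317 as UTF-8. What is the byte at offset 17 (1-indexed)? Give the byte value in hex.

0x8F

1-indexed offset 17 is 0-indexed offset 16.
U+F966 → 3-byte form EF A5 A6 at offsets 0–2.
U+2730D → 4-byte form F0 A7 8C 8D at offsets 3–6.
U+FD0FF → 4-byte form F3 BD 83 BF at offsets 7–10.
U+0075 → 1-byte form 75 at offsets 11–11.
U+D263 → 3-byte form ED 89 A3 at offsets 12–14.
U+10FDC1 → 4-byte form F4 8F B7 81 at offsets 15–18.
Offset 16 falls in char 6's range; it's byte 2 of F4 8F B7 81 = 0x8F.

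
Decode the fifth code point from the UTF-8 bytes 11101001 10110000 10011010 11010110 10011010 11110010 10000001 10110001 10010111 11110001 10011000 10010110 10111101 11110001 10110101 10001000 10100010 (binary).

Offset 0: leading byte 0xE9 = 11101001 → 3-byte char #1 = E9 B0 9A.
Offset 3: leading byte 0xD6 = 11010110 → 2-byte char #2 = D6 9A.
Offset 5: leading byte 0xF2 = 11110010 → 4-byte char #3 = F2 81 B1 97.
Offset 9: leading byte 0xF1 = 11110001 → 4-byte char #4 = F1 98 96 BD.
Offset 13: leading byte 0xF1 = 11110001 → 4-byte char #5 = F1 B5 88 A2.
Leading byte 0xF1 = 11110001 matches 11110xxx → 4-byte sequence.
Byte 1: 0xF1 = 11110001, payload 001 (3 bits).
Byte 2: 0xB5 = 10110101 (10xxxxxx ✓), payload 110101.
Byte 3: 0x88 = 10001000 (10xxxxxx ✓), payload 001000.
Byte 4: 0xA2 = 10100010 (10xxxxxx ✓), payload 100010.
Concatenate: 001110101001000100010 = 0x75222 (21 bits → U+75222).

U+75222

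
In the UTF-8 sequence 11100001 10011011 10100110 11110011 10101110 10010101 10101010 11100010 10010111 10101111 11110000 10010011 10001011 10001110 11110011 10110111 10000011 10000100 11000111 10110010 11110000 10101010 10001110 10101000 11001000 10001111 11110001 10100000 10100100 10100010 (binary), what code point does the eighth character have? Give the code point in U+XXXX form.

Offset 0: leading byte 0xE1 = 11100001 → 3-byte char #1 = E1 9B A6.
Offset 3: leading byte 0xF3 = 11110011 → 4-byte char #2 = F3 AE 95 AA.
Offset 7: leading byte 0xE2 = 11100010 → 3-byte char #3 = E2 97 AF.
Offset 10: leading byte 0xF0 = 11110000 → 4-byte char #4 = F0 93 8B 8E.
Offset 14: leading byte 0xF3 = 11110011 → 4-byte char #5 = F3 B7 83 84.
Offset 18: leading byte 0xC7 = 11000111 → 2-byte char #6 = C7 B2.
Offset 20: leading byte 0xF0 = 11110000 → 4-byte char #7 = F0 AA 8E A8.
Offset 24: leading byte 0xC8 = 11001000 → 2-byte char #8 = C8 8F.
Leading byte 0xC8 = 11001000 matches 110xxxxx → 2-byte sequence.
Byte 1: 0xC8 = 11001000, payload 01000 (5 bits).
Byte 2: 0x8F = 10001111 (10xxxxxx ✓), payload 001111.
Concatenate: 01000001111 = 0x20F (11 bits → U+020F).

U+020F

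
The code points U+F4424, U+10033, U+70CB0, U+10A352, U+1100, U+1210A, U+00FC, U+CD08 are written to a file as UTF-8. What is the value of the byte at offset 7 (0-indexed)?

U+F4424 → 4-byte form F3 B4 90 A4 at offsets 0–3.
U+10033 → 4-byte form F0 90 80 B3 at offsets 4–7.
Offset 7 falls in char 2's range; it's byte 4 of F0 90 80 B3 = 0xB3.

0xB3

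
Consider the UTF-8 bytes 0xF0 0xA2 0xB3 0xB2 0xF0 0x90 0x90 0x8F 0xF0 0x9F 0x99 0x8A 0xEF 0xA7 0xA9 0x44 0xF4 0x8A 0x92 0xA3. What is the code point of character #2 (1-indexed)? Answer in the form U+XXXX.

Offset 0: leading byte 0xF0 = 11110000 → 4-byte char #1 = F0 A2 B3 B2.
Offset 4: leading byte 0xF0 = 11110000 → 4-byte char #2 = F0 90 90 8F.
Leading byte 0xF0 = 11110000 matches 11110xxx → 4-byte sequence.
Byte 1: 0xF0 = 11110000, payload 000 (3 bits).
Byte 2: 0x90 = 10010000 (10xxxxxx ✓), payload 010000.
Byte 3: 0x90 = 10010000 (10xxxxxx ✓), payload 010000.
Byte 4: 0x8F = 10001111 (10xxxxxx ✓), payload 001111.
Concatenate: 000010000010000001111 = 0x1040F (21 bits → U+1040F).

U+1040F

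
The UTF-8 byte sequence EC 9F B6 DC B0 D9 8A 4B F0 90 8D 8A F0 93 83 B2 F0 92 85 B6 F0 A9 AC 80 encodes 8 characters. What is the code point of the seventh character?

Offset 0: leading byte 0xEC = 11101100 → 3-byte char #1 = EC 9F B6.
Offset 3: leading byte 0xDC = 11011100 → 2-byte char #2 = DC B0.
Offset 5: leading byte 0xD9 = 11011001 → 2-byte char #3 = D9 8A.
Offset 7: leading byte 0x4B = 01001011 → 1-byte char #4 = 4B.
Offset 8: leading byte 0xF0 = 11110000 → 4-byte char #5 = F0 90 8D 8A.
Offset 12: leading byte 0xF0 = 11110000 → 4-byte char #6 = F0 93 83 B2.
Offset 16: leading byte 0xF0 = 11110000 → 4-byte char #7 = F0 92 85 B6.
Leading byte 0xF0 = 11110000 matches 11110xxx → 4-byte sequence.
Byte 1: 0xF0 = 11110000, payload 000 (3 bits).
Byte 2: 0x92 = 10010010 (10xxxxxx ✓), payload 010010.
Byte 3: 0x85 = 10000101 (10xxxxxx ✓), payload 000101.
Byte 4: 0xB6 = 10110110 (10xxxxxx ✓), payload 110110.
Concatenate: 000010010000101110110 = 0x12176 (21 bits → U+12176).

U+12176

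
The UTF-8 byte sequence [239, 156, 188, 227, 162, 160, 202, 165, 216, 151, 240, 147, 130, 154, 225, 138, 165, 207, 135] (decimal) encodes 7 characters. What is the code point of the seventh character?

Offset 0: leading byte 0xEF = 11101111 → 3-byte char #1 = EF 9C BC.
Offset 3: leading byte 0xE3 = 11100011 → 3-byte char #2 = E3 A2 A0.
Offset 6: leading byte 0xCA = 11001010 → 2-byte char #3 = CA A5.
Offset 8: leading byte 0xD8 = 11011000 → 2-byte char #4 = D8 97.
Offset 10: leading byte 0xF0 = 11110000 → 4-byte char #5 = F0 93 82 9A.
Offset 14: leading byte 0xE1 = 11100001 → 3-byte char #6 = E1 8A A5.
Offset 17: leading byte 0xCF = 11001111 → 2-byte char #7 = CF 87.
Leading byte 0xCF = 11001111 matches 110xxxxx → 2-byte sequence.
Byte 1: 0xCF = 11001111, payload 01111 (5 bits).
Byte 2: 0x87 = 10000111 (10xxxxxx ✓), payload 000111.
Concatenate: 01111000111 = 0x3C7 (11 bits → U+03C7).

U+03C7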